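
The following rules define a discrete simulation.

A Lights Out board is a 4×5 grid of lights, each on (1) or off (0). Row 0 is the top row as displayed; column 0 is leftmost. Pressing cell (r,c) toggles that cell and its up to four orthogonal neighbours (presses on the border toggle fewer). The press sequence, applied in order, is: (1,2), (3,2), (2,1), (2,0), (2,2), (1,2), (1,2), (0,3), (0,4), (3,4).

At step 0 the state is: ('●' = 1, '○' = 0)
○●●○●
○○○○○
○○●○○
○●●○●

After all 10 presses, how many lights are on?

12

t=0: ○●●○●
○○○○○
○○●○○
○●●○●
t=1: ○●○○●
○●●●○
○○○○○
○●●○●
t=2: ○●○○●
○●●●○
○○●○○
○○○●●
t=3: ○●○○●
○○●●○
●●○○○
○●○●●
t=4: ○●○○●
●○●●○
○○○○○
●●○●●
t=5: ○●○○●
●○○●○
○●●●○
●●●●●
t=6: ○●●○●
●●●○○
○●○●○
●●●●●
t=7: ○●○○●
●○○●○
○●●●○
●●●●●
t=8: ○●●●○
●○○○○
○●●●○
●●●●●
t=9: ○●●○●
●○○○●
○●●●○
●●●●●
t=10: ○●●○●
●○○○●
○●●●●
●●●○○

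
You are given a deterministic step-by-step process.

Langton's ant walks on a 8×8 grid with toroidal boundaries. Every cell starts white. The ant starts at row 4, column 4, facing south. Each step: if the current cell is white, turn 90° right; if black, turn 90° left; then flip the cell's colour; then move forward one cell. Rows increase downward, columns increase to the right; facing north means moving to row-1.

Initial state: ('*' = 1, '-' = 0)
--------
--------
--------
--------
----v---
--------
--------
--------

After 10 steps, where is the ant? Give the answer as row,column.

[0] --------
--------
--------
--------
----v---
--------
--------
--------
[1] --------
--------
--------
--------
---<*---
--------
--------
--------
[2] --------
--------
--------
---^----
---**---
--------
--------
--------
[3] --------
--------
--------
---*>---
---**---
--------
--------
--------
[4] --------
--------
--------
---**---
---*v---
--------
--------
--------
[5] --------
--------
--------
---**---
---*->--
--------
--------
--------
[6] --------
--------
--------
---**---
---*-*--
-----v--
--------
--------
[7] --------
--------
--------
---**---
---*-*--
----<*--
--------
--------
[8] --------
--------
--------
---**---
---*^*--
----**--
--------
--------
[9] --------
--------
--------
---**---
---**>--
----**--
--------
--------
[10] --------
--------
--------
---**^--
---**---
----**--
--------
--------

3,5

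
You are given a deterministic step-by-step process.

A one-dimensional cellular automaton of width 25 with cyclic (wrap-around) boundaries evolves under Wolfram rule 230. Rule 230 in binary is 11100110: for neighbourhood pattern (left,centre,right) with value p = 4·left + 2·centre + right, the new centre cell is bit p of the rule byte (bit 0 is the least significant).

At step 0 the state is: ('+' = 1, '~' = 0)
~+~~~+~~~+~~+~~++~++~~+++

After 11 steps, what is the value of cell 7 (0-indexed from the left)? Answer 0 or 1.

0

k=0  ~+~~~+~~~+~~+~~++~++~~+++
k=1  ++~~++~~++~++~+~++~+~+~++
k=2  ++~+~+~+~++~++++~++++++~+
k=3  +++++++++~++~++++~++++++~
k=4  ~+++++++++~++~++++~++++++
k=5  +~+++++++++~++~++++~+++++
k=6  ++~+++++++++~++~++++~++++
k=7  +++~+++++++++~++~++++~+++
k=8  ++++~+++++++++~++~++++~++
k=9  +++++~+++++++++~++~++++~+
k=10  ++++++~+++++++++~++~++++~
k=11  ~++++++~+++++++++~++~++++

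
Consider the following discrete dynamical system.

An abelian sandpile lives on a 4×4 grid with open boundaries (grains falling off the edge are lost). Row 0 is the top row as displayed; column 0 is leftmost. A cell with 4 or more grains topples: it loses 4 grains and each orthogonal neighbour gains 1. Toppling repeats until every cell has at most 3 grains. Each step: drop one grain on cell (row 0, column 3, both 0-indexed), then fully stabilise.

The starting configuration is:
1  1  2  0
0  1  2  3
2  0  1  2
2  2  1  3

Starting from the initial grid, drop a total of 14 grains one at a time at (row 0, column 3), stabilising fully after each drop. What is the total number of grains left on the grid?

23

gen 0: 1  1  2  0
0  1  2  3
2  0  1  2
2  2  1  3
gen 1: 1  1  2  1
0  1  2  3
2  0  1  2
2  2  1  3
gen 2: 1  1  2  2
0  1  2  3
2  0  1  2
2  2  1  3
gen 3: 1  1  2  3
0  1  2  3
2  0  1  2
2  2  1  3
gen 4: 1  1  3  1
0  1  3  0
2  0  1  3
2  2  1  3
gen 5: 1  1  3  2
0  1  3  0
2  0  1  3
2  2  1  3
gen 6: 1  1  3  3
0  1  3  0
2  0  1  3
2  2  1  3
gen 7: 1  2  1  1
0  2  0  2
2  0  2  3
2  2  1  3
gen 8: 1  2  1  2
0  2  0  2
2  0  2  3
2  2  1  3
gen 9: 1  2  1  3
0  2  0  2
2  0  2  3
2  2  1  3
gen 10: 1  2  2  0
0  2  0  3
2  0  2  3
2  2  1  3
gen 11: 1  2  2  1
0  2  0  3
2  0  2  3
2  2  1  3
gen 12: 1  2  2  2
0  2  0  3
2  0  2  3
2  2  1  3
gen 13: 1  2  2  3
0  2  0  3
2  0  2  3
2  2  1  3
gen 14: 1  2  3  1
0  2  1  1
2  0  3  1
2  2  2  0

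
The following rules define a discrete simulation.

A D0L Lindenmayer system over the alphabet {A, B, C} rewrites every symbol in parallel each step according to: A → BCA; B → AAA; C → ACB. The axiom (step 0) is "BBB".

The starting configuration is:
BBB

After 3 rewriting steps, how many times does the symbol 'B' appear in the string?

[0] BBB
[1] AAAAAAAAA
[2] BCABCABCABCABCABCABCABCABCA
[3] AAAACBBCAAAAACBBCAAAAACBBCAAAAACBBCAAAAACBBCAAAAACBBCAAAAACBBCAAAAACBBCAAAAACBBCA

18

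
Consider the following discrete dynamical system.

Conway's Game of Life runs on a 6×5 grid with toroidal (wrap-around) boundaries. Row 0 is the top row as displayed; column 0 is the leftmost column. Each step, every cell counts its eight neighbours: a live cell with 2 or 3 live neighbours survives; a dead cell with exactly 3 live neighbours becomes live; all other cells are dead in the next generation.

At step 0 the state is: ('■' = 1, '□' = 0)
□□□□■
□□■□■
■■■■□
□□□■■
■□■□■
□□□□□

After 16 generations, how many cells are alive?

[0] □□□□■
□□■□■
■■■■□
□□□■■
■□■□■
□□□□□
[1] □□□■□
□□■□■
■■□□□
□□□□□
■□□□■
■□□■■
[2] ■□■□□
■■■■■
■■□□□
□■□□■
■□□■□
■□□■□
[3] □□□□□
□□□■□
□□□□□
□■■□■
■■■■□
■□■■□
[4] □□■■■
□□□□□
□□■■□
□□□□■
□□□□□
■□□■□
[5] □□■■■
□□□□■
□□□■□
□□□■□
□□□□■
□□■■□
[6] □□■□■
□□■□■
□□□■■
□□□■■
□□■□■
□□■□□
[7] □■■□□
■□■□■
■□■□□
■□■□□
□□■□■
□■■□□
[8] □□□□□
■□■□■
■□■□□
■□■□■
■□■□□
■□□□□
[9] ■■□□■
■□□■■
□□■□□
■□■□■
■□□■□
□■□□□
[10] □■■■□
□□■■□
□□■□□
■□■□■
■□■■□
□■■□□
[11] □□□□□
□□□□□
□□■□■
■□■□■
■□□□□
■□□□■
[12] □□□□□
□□□□□
■■□□■
■□□□■
□□□■□
■□□□■
[13] □□□□□
■□□□□
□■□□■
□■□■□
□□□■□
□□□□■
[14] □□□□□
■□□□□
□■■□■
■□□■■
□□■■■
□□□□□
[15] □□□□□
■■□□□
□■■□□
□□□□□
■□■□□
□□□■□
[16] □□□□□
■■■□□
■■■□□
□□■□□
□□□□□
□□□□□

7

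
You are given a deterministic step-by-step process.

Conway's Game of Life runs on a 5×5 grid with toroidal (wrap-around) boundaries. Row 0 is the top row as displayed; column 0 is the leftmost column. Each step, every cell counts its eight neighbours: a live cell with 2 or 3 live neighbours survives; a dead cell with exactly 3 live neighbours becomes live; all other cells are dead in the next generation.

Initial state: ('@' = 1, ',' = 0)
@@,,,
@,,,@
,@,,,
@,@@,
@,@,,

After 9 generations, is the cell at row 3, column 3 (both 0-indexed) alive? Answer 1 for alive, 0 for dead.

t=0: @@,,,
@,,,@
,@,,,
@,@@,
@,@,,
t=1: ,,,,,
,,,,@
,@@@,
@,@@@
@,@@,
t=2: ,,,@@
,,@@,
,@,,,
@,,,,
@,@,,
t=3: ,@,,@
,,@@@
,@@,,
@,,,,
@@,@,
t=4: ,@,,,
,,,,@
@@@,@
@,,,@
,@@,,
t=5: @@@,,
,,@@@
,@,,,
,,,,@
,@@,,
t=6: @,,,@
,,,@@
@,@,@
@@@,,
,,@@,
t=7: @,@,,
,@,,,
,,@,,
@,,,,
,,@@,
t=8: ,,@@,
,@@,,
,@,,,
,@@@,
,,@@@
t=9: ,,,,@
,@,@,
@,,@,
@@,,@
,,,,@

0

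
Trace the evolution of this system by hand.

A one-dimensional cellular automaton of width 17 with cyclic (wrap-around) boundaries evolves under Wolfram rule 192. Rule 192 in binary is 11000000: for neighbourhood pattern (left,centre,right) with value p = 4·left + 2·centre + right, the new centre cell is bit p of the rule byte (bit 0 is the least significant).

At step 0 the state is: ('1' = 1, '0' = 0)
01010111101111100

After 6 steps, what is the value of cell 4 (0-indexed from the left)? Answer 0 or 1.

0) 01010111101111100
1) 00000011100111100
2) 00000001100011100
3) 00000000100001100
4) 00000000000000100
5) 00000000000000000
6) 00000000000000000

0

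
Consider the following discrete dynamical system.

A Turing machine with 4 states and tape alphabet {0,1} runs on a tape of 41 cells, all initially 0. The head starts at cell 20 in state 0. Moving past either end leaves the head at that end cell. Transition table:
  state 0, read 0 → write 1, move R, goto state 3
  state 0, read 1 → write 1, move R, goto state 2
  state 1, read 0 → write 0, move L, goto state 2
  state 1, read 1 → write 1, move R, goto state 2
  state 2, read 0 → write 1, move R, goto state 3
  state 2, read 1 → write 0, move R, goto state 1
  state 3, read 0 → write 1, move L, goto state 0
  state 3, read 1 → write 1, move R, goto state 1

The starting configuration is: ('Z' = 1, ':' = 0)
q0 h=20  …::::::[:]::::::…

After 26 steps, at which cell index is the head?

26

0) q0 h=20  …::::::[:]::::::…
1) q3 h=21  …:::::Z[:]::::::…
2) q0 h=20  …::::::[Z]Z:::::…
3) q2 h=21  …:::::Z[Z]::::::…
4) q1 h=22  …::::Z:[:]::::::…
5) q2 h=21  …:::::Z[:]::::::…
6) q3 h=22  …::::ZZ[:]::::::…
7) q0 h=21  …:::::Z[Z]Z:::::…
8) q2 h=22  …::::ZZ[Z]::::::…
9) q1 h=23  …:::ZZ:[:]::::::…
10) q2 h=22  …::::ZZ[:]::::::…
11) q3 h=23  …:::ZZZ[:]::::::…
12) q0 h=22  …::::ZZ[Z]Z:::::…
13) q2 h=23  …:::ZZZ[Z]::::::…
14) q1 h=24  …::ZZZ:[:]::::::…
15) q2 h=23  …:::ZZZ[:]::::::…
16) q3 h=24  …::ZZZZ[:]::::::…
17) q0 h=23  …:::ZZZ[Z]Z:::::…
18) q2 h=24  …::ZZZZ[Z]::::::…
19) q1 h=25  …:ZZZZ:[:]::::::…
20) q2 h=24  …::ZZZZ[:]::::::…
21) q3 h=25  …:ZZZZZ[:]::::::…
22) q0 h=24  …::ZZZZ[Z]Z:::::…
23) q2 h=25  …:ZZZZZ[Z]::::::…
24) q1 h=26  …ZZZZZ:[:]::::::…
25) q2 h=25  …:ZZZZZ[:]::::::…
26) q3 h=26  …ZZZZZZ[:]::::::…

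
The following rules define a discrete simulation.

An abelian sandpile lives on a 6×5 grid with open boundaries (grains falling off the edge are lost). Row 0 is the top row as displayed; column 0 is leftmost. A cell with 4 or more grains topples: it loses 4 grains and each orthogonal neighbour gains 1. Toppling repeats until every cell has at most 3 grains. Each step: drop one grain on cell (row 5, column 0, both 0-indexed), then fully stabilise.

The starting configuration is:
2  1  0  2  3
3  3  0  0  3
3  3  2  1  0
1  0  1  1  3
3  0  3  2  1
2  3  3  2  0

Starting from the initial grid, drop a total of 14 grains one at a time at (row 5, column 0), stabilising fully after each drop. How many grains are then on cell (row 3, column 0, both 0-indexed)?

t=0: 2  1  0  2  3
3  3  0  0  3
3  3  2  1  0
1  0  1  1  3
3  0  3  2  1
2  3  3  2  0
t=1: 2  1  0  2  3
3  3  0  0  3
3  3  2  1  0
1  0  1  1  3
3  0  3  2  1
3  3  3  2  0
t=2: 2  1  0  2  3
3  3  0  0  3
3  3  2  1  0
2  0  2  1  3
0  3  0  3  1
2  1  1  3  0
t=3: 2  1  0  2  3
3  3  0  0  3
3  3  2  1  0
2  0  2  1  3
0  3  0  3  1
3  1  1  3  0
t=4: 2  1  0  2  3
3  3  0  0  3
3  3  2  1  0
2  0  2  1  3
1  3  0  3  1
0  2  1  3  0
t=5: 2  1  0  2  3
3  3  0  0  3
3  3  2  1  0
2  0  2  1  3
1  3  0  3  1
1  2  1  3  0
t=6: 2  1  0  2  3
3  3  0  0  3
3  3  2  1  0
2  0  2  1  3
1  3  0  3  1
2  2  1  3  0
t=7: 2  1  0  2  3
3  3  0  0  3
3  3  2  1  0
2  0  2  1  3
1  3  0  3  1
3  2  1  3  0
t=8: 2  1  0  2  3
3  3  0  0  3
3  3  2  1  0
2  0  2  1  3
2  3  0  3  1
0  3  1  3  0
t=9: 2  1  0  2  3
3  3  0  0  3
3  3  2  1  0
2  0  2  1  3
2  3  0  3  1
1  3  1  3  0
t=10: 2  1  0  2  3
3  3  0  0  3
3  3  2  1  0
2  0  2  1  3
2  3  0  3  1
2  3  1  3  0
t=11: 2  1  0  2  3
3  3  0  0  3
3  3  2  1  0
2  0  2  1  3
2  3  0  3  1
3  3  1  3  0
t=12: 2  1  0  2  3
3  3  0  0  3
3  3  2  1  0
3  1  2  1  3
0  1  1  3  1
2  1  2  3  0
t=13: 2  1  0  2  3
3  3  0  0  3
3  3  2  1  0
3  1  2  1  3
0  1  1  3  1
3  1  2  3  0
t=14: 2  1  0  2  3
3  3  0  0  3
3  3  2  1  0
3  1  2  1  3
1  1  1  3  1
0  2  2  3  0

3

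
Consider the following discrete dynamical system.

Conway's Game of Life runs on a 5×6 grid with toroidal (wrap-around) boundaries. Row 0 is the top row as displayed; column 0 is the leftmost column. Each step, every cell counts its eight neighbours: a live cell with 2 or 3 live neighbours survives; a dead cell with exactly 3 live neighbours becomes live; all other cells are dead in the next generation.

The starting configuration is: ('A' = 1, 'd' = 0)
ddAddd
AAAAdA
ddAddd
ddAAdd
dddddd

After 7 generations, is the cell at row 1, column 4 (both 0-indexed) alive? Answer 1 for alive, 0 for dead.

step 0: ddAddd
AAAAdA
ddAddd
ddAAdd
dddddd
step 1: AdAAdd
AddAdd
AdddAd
ddAAdd
ddAAdd
step 2: ddddAd
AdAAAd
dAAdAA
dAAdAd
ddddAd
step 3: ddddAd
AdAddd
dddddd
AAAdAd
ddddAA
step 4: dddAAd
dddddd
AdAAdA
AAdAAd
AAddAd
step 5: dddAAA
ddAddA
AdAAdA
dddddd
AAdddd
step 6: dAAAAA
dAAddd
AAAAAA
ddAddA
AdddAA
step 7: dddddd
dddddd
ddddAA
ddAddd
dddddd

0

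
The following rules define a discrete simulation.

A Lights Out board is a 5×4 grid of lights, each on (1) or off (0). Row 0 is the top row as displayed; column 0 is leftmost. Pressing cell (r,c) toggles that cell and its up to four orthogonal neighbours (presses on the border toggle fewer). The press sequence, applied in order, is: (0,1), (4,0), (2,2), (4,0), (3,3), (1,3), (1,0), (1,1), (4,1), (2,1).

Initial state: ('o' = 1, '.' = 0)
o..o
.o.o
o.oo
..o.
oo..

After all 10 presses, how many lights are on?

0) o..o
.o.o
o.oo
..o.
oo..
1) .ooo
...o
o.oo
..o.
oo..
2) .ooo
...o
o.oo
o.o.
....
3) .ooo
..oo
oo..
o...
....
4) .ooo
..oo
oo..
....
oo..
5) .ooo
..oo
oo.o
..oo
oo.o
6) .oo.
....
oo..
..oo
oo.o
7) ooo.
oo..
.o..
..oo
oo.o
8) o.o.
..o.
....
..oo
oo.o
9) o.o.
..o.
....
.ooo
..oo
10) o.o.
.oo.
ooo.
..oo
..oo

11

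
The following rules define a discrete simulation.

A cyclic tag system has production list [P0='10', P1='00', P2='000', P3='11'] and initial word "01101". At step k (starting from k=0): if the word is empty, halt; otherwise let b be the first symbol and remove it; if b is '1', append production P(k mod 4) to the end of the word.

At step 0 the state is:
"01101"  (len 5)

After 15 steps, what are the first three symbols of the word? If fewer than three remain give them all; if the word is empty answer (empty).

[0] "01101"  (len 5)
[1] "1101"  (len 4)
[2] "10100"  (len 5)
[3] "0100000"  (len 7)
[4] "100000"  (len 6)
[5] "0000010"  (len 7)
[6] "000010"  (len 6)
[7] "00010"  (len 5)
[8] "0010"  (len 4)
[9] "010"  (len 3)
[10] "10"  (len 2)
[11] "0000"  (len 4)
[12] "000"  (len 3)
[13] "00"  (len 2)
[14] "0"  (len 1)
[15] (halted — word empty)

(empty)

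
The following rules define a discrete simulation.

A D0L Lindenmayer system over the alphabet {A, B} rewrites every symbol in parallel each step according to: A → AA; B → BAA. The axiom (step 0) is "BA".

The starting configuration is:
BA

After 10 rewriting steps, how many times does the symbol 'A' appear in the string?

3070

0) BA
1) BAAAA
2) BAAAAAAAAAA
3) BAAAAAAAAAAAAAAAAAAAAAA
4) BAAAAAAAAAAAAAAAAAAAAAAAAAAAAAAAAAAAAAAAAAAAAAA
5) BAAAAAAAAAAAAAAAAAAAAAAAAAAAAAAAAAAAAAAAAAAAAAAAAAAAAAAAAAAAAAAAAAAAAAAAAAAAAAAAAAAAAAAAAAAAAAA
6) BAAAAAAAAAAAAAAAAAAAAAAAAAAAAAAAAAAAAAAAAAAAAAAAAAAAAAAAAA…AAAAAAAAAAAAAAAAAAAAAAAAAAAAAAAAAAAAAAAAAAAAAAAAAAAAAAAAAA  (len 191)
7) BAAAAAAAAAAAAAAAAAAAAAAAAAAAAAAAAAAAAAAAAAAAAAAAAAAAAAAAAA…AAAAAAAAAAAAAAAAAAAAAAAAAAAAAAAAAAAAAAAAAAAAAAAAAAAAAAAAAA  (len 383)
8) BAAAAAAAAAAAAAAAAAAAAAAAAAAAAAAAAAAAAAAAAAAAAAAAAAAAAAAAAA…AAAAAAAAAAAAAAAAAAAAAAAAAAAAAAAAAAAAAAAAAAAAAAAAAAAAAAAAAA  (len 767)
9) BAAAAAAAAAAAAAAAAAAAAAAAAAAAAAAAAAAAAAAAAAAAAAAAAAAAAAAAAA…AAAAAAAAAAAAAAAAAAAAAAAAAAAAAAAAAAAAAAAAAAAAAAAAAAAAAAAAAA  (len 1535)
10) BAAAAAAAAAAAAAAAAAAAAAAAAAAAAAAAAAAAAAAAAAAAAAAAAAAAAAAAAA…AAAAAAAAAAAAAAAAAAAAAAAAAAAAAAAAAAAAAAAAAAAAAAAAAAAAAAAAAA  (len 3071)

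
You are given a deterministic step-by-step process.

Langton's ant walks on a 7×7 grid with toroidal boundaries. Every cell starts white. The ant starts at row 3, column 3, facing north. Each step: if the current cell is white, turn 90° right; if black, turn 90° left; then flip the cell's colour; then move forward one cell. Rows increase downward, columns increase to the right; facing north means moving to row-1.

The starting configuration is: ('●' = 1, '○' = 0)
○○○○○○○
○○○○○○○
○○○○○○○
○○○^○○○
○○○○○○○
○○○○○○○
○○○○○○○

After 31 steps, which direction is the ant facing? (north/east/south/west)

west

step 0: ○○○○○○○
○○○○○○○
○○○○○○○
○○○^○○○
○○○○○○○
○○○○○○○
○○○○○○○
step 1: ○○○○○○○
○○○○○○○
○○○○○○○
○○○●>○○
○○○○○○○
○○○○○○○
○○○○○○○
step 2: ○○○○○○○
○○○○○○○
○○○○○○○
○○○●●○○
○○○○v○○
○○○○○○○
○○○○○○○
step 3: ○○○○○○○
○○○○○○○
○○○○○○○
○○○●●○○
○○○<●○○
○○○○○○○
○○○○○○○
step 4: ○○○○○○○
○○○○○○○
○○○○○○○
○○○^●○○
○○○●●○○
○○○○○○○
○○○○○○○
step 5: ○○○○○○○
○○○○○○○
○○○○○○○
○○<○●○○
○○○●●○○
○○○○○○○
○○○○○○○
step 6: ○○○○○○○
○○○○○○○
○○^○○○○
○○●○●○○
○○○●●○○
○○○○○○○
○○○○○○○
step 7: ○○○○○○○
○○○○○○○
○○●>○○○
○○●○●○○
○○○●●○○
○○○○○○○
○○○○○○○
step 8: ○○○○○○○
○○○○○○○
○○●●○○○
○○●v●○○
○○○●●○○
○○○○○○○
○○○○○○○
step 9: ○○○○○○○
○○○○○○○
○○●●○○○
○○<●●○○
○○○●●○○
○○○○○○○
○○○○○○○
step 10: ○○○○○○○
○○○○○○○
○○●●○○○
○○○●●○○
○○v●●○○
○○○○○○○
○○○○○○○
step 11: ○○○○○○○
○○○○○○○
○○●●○○○
○○○●●○○
○<●●●○○
○○○○○○○
○○○○○○○
step 12: ○○○○○○○
○○○○○○○
○○●●○○○
○^○●●○○
○●●●●○○
○○○○○○○
○○○○○○○
step 13: ○○○○○○○
○○○○○○○
○○●●○○○
○●>●●○○
○●●●●○○
○○○○○○○
○○○○○○○
step 14: ○○○○○○○
○○○○○○○
○○●●○○○
○●●●●○○
○●v●●○○
○○○○○○○
○○○○○○○
step 15: ○○○○○○○
○○○○○○○
○○●●○○○
○●●●●○○
○●○>●○○
○○○○○○○
○○○○○○○
step 16: ○○○○○○○
○○○○○○○
○○●●○○○
○●●^●○○
○●○○●○○
○○○○○○○
○○○○○○○
step 17: ○○○○○○○
○○○○○○○
○○●●○○○
○●<○●○○
○●○○●○○
○○○○○○○
○○○○○○○
step 18: ○○○○○○○
○○○○○○○
○○●●○○○
○●○○●○○
○●v○●○○
○○○○○○○
○○○○○○○
step 19: ○○○○○○○
○○○○○○○
○○●●○○○
○●○○●○○
○<●○●○○
○○○○○○○
○○○○○○○
step 20: ○○○○○○○
○○○○○○○
○○●●○○○
○●○○●○○
○○●○●○○
○v○○○○○
○○○○○○○
step 21: ○○○○○○○
○○○○○○○
○○●●○○○
○●○○●○○
○○●○●○○
<●○○○○○
○○○○○○○
step 22: ○○○○○○○
○○○○○○○
○○●●○○○
○●○○●○○
^○●○●○○
●●○○○○○
○○○○○○○
step 23: ○○○○○○○
○○○○○○○
○○●●○○○
○●○○●○○
●>●○●○○
●●○○○○○
○○○○○○○
step 24: ○○○○○○○
○○○○○○○
○○●●○○○
○●○○●○○
●●●○●○○
●v○○○○○
○○○○○○○
step 25: ○○○○○○○
○○○○○○○
○○●●○○○
○●○○●○○
●●●○●○○
●○>○○○○
○○○○○○○
step 26: ○○○○○○○
○○○○○○○
○○●●○○○
○●○○●○○
●●●○●○○
●○●○○○○
○○v○○○○
step 27: ○○○○○○○
○○○○○○○
○○●●○○○
○●○○●○○
●●●○●○○
●○●○○○○
○<●○○○○
step 28: ○○○○○○○
○○○○○○○
○○●●○○○
○●○○●○○
●●●○●○○
●^●○○○○
○●●○○○○
step 29: ○○○○○○○
○○○○○○○
○○●●○○○
○●○○●○○
●●●○●○○
●●>○○○○
○●●○○○○
step 30: ○○○○○○○
○○○○○○○
○○●●○○○
○●○○●○○
●●^○●○○
●●○○○○○
○●●○○○○
step 31: ○○○○○○○
○○○○○○○
○○●●○○○
○●○○●○○
●<○○●○○
●●○○○○○
○●●○○○○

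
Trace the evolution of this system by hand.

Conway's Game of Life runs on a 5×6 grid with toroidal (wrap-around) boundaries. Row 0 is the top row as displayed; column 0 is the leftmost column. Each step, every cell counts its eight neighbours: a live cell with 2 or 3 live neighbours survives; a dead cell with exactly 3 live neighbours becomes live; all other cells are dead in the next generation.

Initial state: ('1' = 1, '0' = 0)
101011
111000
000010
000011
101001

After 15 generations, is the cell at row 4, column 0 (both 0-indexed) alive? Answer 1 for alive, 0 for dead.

1

0) 101011
111000
000010
000011
101001
1) 001010
101010
110110
100110
000000
2) 010001
101010
100000
111110
000011
3) 010100
100000
100010
111110
000000
4) 000000
110001
101010
111110
100010
5) 010000
110001
000010
101010
101010
6) 001000
110001
000110
000010
101000
7) 001001
111111
100110
000011
010100
8) 000001
000000
000000
101001
101101
9) 100011
000000
000000
101111
001100
10) 000111
000001
000111
011011
001000
11) 000111
100000
001100
111001
111000
12) 001111
001001
001101
000001
000000
13) 001111
110001
101101
000010
000101
14) 011100
000000
001100
101000
001001
15) 011100
010000
011100
001000
100000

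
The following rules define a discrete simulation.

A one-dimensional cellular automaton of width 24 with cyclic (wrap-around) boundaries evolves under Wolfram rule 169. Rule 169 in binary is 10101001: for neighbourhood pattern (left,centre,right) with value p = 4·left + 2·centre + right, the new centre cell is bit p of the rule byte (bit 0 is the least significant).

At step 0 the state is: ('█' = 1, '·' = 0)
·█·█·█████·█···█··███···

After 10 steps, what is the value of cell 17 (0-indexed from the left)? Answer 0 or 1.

t=0: ·█·█·█████·█···█··███···
t=1: ··█·█████·█··█····██··██
t=2: ···█████·█·····██·█···█·
t=3: ██·████·█··███·█·█··█···
t=4: █·████·█···██·█·█·····█·
t=5: ·████·█··█·█·█·█··███··█
t=6: ████·█····█·█·█···██····
t=7: ███·█··██··█·█··█·█··██·
t=8: ██·█···█····█····█···█·█
t=9: █·█··█···██···██···█··██
t=10: ·█·····█·█··█·█··█····██

1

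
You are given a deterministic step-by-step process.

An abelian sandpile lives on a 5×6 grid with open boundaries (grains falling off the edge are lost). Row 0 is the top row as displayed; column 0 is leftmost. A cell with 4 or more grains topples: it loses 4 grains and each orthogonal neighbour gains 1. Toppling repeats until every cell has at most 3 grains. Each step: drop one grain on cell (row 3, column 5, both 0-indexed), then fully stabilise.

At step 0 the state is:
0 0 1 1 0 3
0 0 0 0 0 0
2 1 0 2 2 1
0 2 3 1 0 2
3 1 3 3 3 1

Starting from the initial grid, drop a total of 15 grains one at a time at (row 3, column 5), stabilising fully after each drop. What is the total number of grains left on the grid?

0) 0 0 1 1 0 3
0 0 0 0 0 0
2 1 0 2 2 1
0 2 3 1 0 2
3 1 3 3 3 1
1) 0 0 1 1 0 3
0 0 0 0 0 0
2 1 0 2 2 1
0 2 3 1 0 3
3 1 3 3 3 1
2) 0 0 1 1 0 3
0 0 0 0 0 0
2 1 0 2 2 2
0 2 3 1 1 0
3 1 3 3 3 2
3) 0 0 1 1 0 3
0 0 0 0 0 0
2 1 0 2 2 2
0 2 3 1 1 1
3 1 3 3 3 2
4) 0 0 1 1 0 3
0 0 0 0 0 0
2 1 0 2 2 2
0 2 3 1 1 2
3 1 3 3 3 2
5) 0 0 1 1 0 3
0 0 0 0 0 0
2 1 0 2 2 2
0 2 3 1 1 3
3 1 3 3 3 2
6) 0 0 1 1 0 3
0 0 0 0 0 0
2 1 0 2 2 3
0 2 3 1 2 0
3 1 3 3 3 3
7) 0 0 1 1 0 3
0 0 0 0 0 0
2 1 0 2 2 3
0 2 3 1 2 1
3 1 3 3 3 3
8) 0 0 1 1 0 3
0 0 0 0 0 0
2 1 0 2 2 3
0 2 3 1 2 2
3 1 3 3 3 3
9) 0 0 1 1 0 3
0 0 0 0 0 0
2 1 0 2 2 3
0 2 3 1 2 3
3 1 3 3 3 3
10) 0 0 1 1 0 3
0 0 0 1 1 1
2 1 2 0 1 1
0 3 1 1 2 3
3 2 1 2 2 1
11) 0 0 1 1 0 3
0 0 0 1 1 1
2 1 2 0 1 2
0 3 1 1 3 0
3 2 1 2 2 2
12) 0 0 1 1 0 3
0 0 0 1 1 1
2 1 2 0 1 2
0 3 1 1 3 1
3 2 1 2 2 2
13) 0 0 1 1 0 3
0 0 0 1 1 1
2 1 2 0 1 2
0 3 1 1 3 2
3 2 1 2 2 2
14) 0 0 1 1 0 3
0 0 0 1 1 1
2 1 2 0 1 2
0 3 1 1 3 3
3 2 1 2 2 2
15) 0 0 1 1 0 3
0 0 0 1 1 1
2 1 2 0 2 3
0 3 1 2 0 1
3 2 1 2 3 3

39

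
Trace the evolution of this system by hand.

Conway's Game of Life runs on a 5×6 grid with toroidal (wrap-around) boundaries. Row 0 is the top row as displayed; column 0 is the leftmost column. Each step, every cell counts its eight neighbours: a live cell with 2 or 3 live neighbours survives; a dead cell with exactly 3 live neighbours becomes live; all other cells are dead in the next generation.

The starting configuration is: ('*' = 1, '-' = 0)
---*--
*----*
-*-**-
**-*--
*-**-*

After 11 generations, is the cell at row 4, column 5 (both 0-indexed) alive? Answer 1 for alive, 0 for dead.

0

gen 0: ---*--
*----*
-*-**-
**-*--
*-**-*
gen 1: -***--
*-**-*
-*-**-
------
*--*-*
gen 2: ------
*----*
**-***
*-**-*
**-**-
gen 3: -*--*-
-*----
---*--
------
**-**-
gen 4: -*-***
--*---
------
--***-
******
gen 5: ------
--***-
--*---
*-----
------
gen 6: ---*--
--**--
-**---
------
------
gen 7: --**--
-*-*--
-***--
------
------
gen 8: --**--
-*--*-
-*-*--
--*---
------
gen 9: --**--
-*--*-
-*-*--
--*---
--**--
gen 10: -*--*-
-*--*-
-*-*--
-*----
-*----
gen 11: ***---
**-**-
**----
**----
***---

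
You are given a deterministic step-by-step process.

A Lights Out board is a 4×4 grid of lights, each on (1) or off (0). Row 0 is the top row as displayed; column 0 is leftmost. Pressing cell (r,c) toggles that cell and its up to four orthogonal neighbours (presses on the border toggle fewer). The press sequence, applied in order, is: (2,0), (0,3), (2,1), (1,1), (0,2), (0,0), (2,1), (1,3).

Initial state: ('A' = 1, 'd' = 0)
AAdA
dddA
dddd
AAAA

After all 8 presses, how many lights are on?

[0] AAdA
dddA
dddd
AAAA
[1] AAdA
AddA
AAdd
dAAA
[2] AAAd
Addd
AAdd
dAAA
[3] AAAd
AAdd
ddAd
ddAA
[4] AdAd
ddAd
dAAd
ddAA
[5] AAdA
dddd
dAAd
ddAA
[6] dddA
Addd
dAAd
ddAA
[7] dddA
AAdd
Addd
dAAA
[8] dddd
AAAA
AddA
dAAA

9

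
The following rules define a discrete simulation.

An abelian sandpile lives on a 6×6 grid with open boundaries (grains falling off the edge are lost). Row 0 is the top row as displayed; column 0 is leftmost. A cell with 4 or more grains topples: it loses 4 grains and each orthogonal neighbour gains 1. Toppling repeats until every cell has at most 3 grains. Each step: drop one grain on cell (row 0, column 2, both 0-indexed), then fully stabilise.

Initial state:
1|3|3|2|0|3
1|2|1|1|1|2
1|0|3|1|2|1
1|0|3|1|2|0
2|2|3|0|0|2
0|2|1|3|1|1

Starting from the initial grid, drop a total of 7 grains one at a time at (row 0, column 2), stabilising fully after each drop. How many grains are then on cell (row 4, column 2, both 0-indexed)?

0

k=0  1|3|3|2|0|3
1|2|1|1|1|2
1|0|3|1|2|1
1|0|3|1|2|0
2|2|3|0|0|2
0|2|1|3|1|1
k=1  2|0|1|3|0|3
1|3|2|1|1|2
1|0|3|1|2|1
1|0|3|1|2|0
2|2|3|0|0|2
0|2|1|3|1|1
k=2  2|0|2|3|0|3
1|3|2|1|1|2
1|0|3|1|2|1
1|0|3|1|2|0
2|2|3|0|0|2
0|2|1|3|1|1
k=3  2|0|3|3|0|3
1|3|2|1|1|2
1|0|3|1|2|1
1|0|3|1|2|0
2|2|3|0|0|2
0|2|1|3|1|1
k=4  2|1|1|0|1|3
1|3|3|2|1|2
1|0|3|1|2|1
1|0|3|1|2|0
2|2|3|0|0|2
0|2|1|3|1|1
k=5  2|1|2|0|1|3
1|3|3|2|1|2
1|0|3|1|2|1
1|0|3|1|2|0
2|2|3|0|0|2
0|2|1|3|1|1
k=6  2|1|3|0|1|3
1|3|3|2|1|2
1|0|3|1|2|1
1|0|3|1|2|0
2|2|3|0|0|2
0|2|1|3|1|1
k=7  2|3|1|1|1|3
2|0|2|3|1|2
1|2|1|2|2|1
1|1|1|2|2|0
2|3|0|1|0|2
0|2|2|3|1|1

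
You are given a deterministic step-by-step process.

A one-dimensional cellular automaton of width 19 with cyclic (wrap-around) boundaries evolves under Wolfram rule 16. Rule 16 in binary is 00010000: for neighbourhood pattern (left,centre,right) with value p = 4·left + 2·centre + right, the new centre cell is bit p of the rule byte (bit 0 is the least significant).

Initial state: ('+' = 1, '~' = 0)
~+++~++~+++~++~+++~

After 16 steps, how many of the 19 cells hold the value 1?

gen 0: ~+++~++~+++~++~+++~
gen 1: ~~~~~~~~~~~~~~~~~~+
gen 2: +~~~~~~~~~~~~~~~~~~
gen 3: ~+~~~~~~~~~~~~~~~~~
gen 4: ~~+~~~~~~~~~~~~~~~~
gen 5: ~~~+~~~~~~~~~~~~~~~
gen 6: ~~~~+~~~~~~~~~~~~~~
gen 7: ~~~~~+~~~~~~~~~~~~~
gen 8: ~~~~~~+~~~~~~~~~~~~
gen 9: ~~~~~~~+~~~~~~~~~~~
gen 10: ~~~~~~~~+~~~~~~~~~~
gen 11: ~~~~~~~~~+~~~~~~~~~
gen 12: ~~~~~~~~~~+~~~~~~~~
gen 13: ~~~~~~~~~~~+~~~~~~~
gen 14: ~~~~~~~~~~~~+~~~~~~
gen 15: ~~~~~~~~~~~~~+~~~~~
gen 16: ~~~~~~~~~~~~~~+~~~~

1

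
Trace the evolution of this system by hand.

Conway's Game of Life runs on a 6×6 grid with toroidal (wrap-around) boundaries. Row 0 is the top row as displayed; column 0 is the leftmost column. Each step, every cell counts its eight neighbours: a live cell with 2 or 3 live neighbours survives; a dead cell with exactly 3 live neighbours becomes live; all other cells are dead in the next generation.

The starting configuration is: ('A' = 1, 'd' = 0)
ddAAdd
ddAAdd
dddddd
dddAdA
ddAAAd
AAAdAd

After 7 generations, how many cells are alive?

step 0: ddAAdd
ddAAdd
dddddd
dddAdA
ddAAAd
AAAdAd
step 1: ddddAd
ddAAdd
ddAAAd
ddAAdd
Addddd
ddddAA
step 2: ddddAA
ddAddd
dAddAd
dAAdAd
dddAAA
ddddAA
step 3: dddAAA
dddAAA
dAdddd
AAAddd
AdAddd
Addddd
step 4: AddAdd
AdAAdA
dAdAAA
AdAddd
AdAddA
AAdAAd
step 5: dddddd
dddddd
dddddd
ddAddd
ddAdAd
dddAAd
step 6: dddddd
dddddd
dddddd
dddAdd
ddAdAd
dddAAd
step 7: dddddd
dddddd
dddddd
dddAdd
ddAdAd
dddAAd

5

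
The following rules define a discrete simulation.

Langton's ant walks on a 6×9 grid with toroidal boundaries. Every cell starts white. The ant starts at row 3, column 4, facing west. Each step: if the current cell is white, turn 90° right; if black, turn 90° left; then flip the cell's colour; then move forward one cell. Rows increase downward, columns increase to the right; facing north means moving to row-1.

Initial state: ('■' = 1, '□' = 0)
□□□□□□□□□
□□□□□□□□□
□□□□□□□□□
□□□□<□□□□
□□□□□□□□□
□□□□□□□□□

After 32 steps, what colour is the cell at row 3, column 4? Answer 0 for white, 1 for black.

t=0: □□□□□□□□□
□□□□□□□□□
□□□□□□□□□
□□□□<□□□□
□□□□□□□□□
□□□□□□□□□
t=1: □□□□□□□□□
□□□□□□□□□
□□□□^□□□□
□□□□■□□□□
□□□□□□□□□
□□□□□□□□□
t=2: □□□□□□□□□
□□□□□□□□□
□□□□■>□□□
□□□□■□□□□
□□□□□□□□□
□□□□□□□□□
t=3: □□□□□□□□□
□□□□□□□□□
□□□□■■□□□
□□□□■v□□□
□□□□□□□□□
□□□□□□□□□
t=4: □□□□□□□□□
□□□□□□□□□
□□□□■■□□□
□□□□<■□□□
□□□□□□□□□
□□□□□□□□□
t=5: □□□□□□□□□
□□□□□□□□□
□□□□■■□□□
□□□□□■□□□
□□□□v□□□□
□□□□□□□□□
t=6: □□□□□□□□□
□□□□□□□□□
□□□□■■□□□
□□□□□■□□□
□□□<■□□□□
□□□□□□□□□
t=7: □□□□□□□□□
□□□□□□□□□
□□□□■■□□□
□□□^□■□□□
□□□■■□□□□
□□□□□□□□□
t=8: □□□□□□□□□
□□□□□□□□□
□□□□■■□□□
□□□■>■□□□
□□□■■□□□□
□□□□□□□□□
t=9: □□□□□□□□□
□□□□□□□□□
□□□□■■□□□
□□□■■■□□□
□□□■v□□□□
□□□□□□□□□
t=10: □□□□□□□□□
□□□□□□□□□
□□□□■■□□□
□□□■■■□□□
□□□■□>□□□
□□□□□□□□□
t=11: □□□□□□□□□
□□□□□□□□□
□□□□■■□□□
□□□■■■□□□
□□□■□■□□□
□□□□□v□□□
t=12: □□□□□□□□□
□□□□□□□□□
□□□□■■□□□
□□□■■■□□□
□□□■□■□□□
□□□□<■□□□
t=13: □□□□□□□□□
□□□□□□□□□
□□□□■■□□□
□□□■■■□□□
□□□■^■□□□
□□□□■■□□□
t=14: □□□□□□□□□
□□□□□□□□□
□□□□■■□□□
□□□■■■□□□
□□□■■>□□□
□□□□■■□□□
t=15: □□□□□□□□□
□□□□□□□□□
□□□□■■□□□
□□□■■^□□□
□□□■■□□□□
□□□□■■□□□
t=16: □□□□□□□□□
□□□□□□□□□
□□□□■■□□□
□□□■<□□□□
□□□■■□□□□
□□□□■■□□□
t=17: □□□□□□□□□
□□□□□□□□□
□□□□■■□□□
□□□■□□□□□
□□□■v□□□□
□□□□■■□□□
t=18: □□□□□□□□□
□□□□□□□□□
□□□□■■□□□
□□□■□□□□□
□□□■□>□□□
□□□□■■□□□
t=19: □□□□□□□□□
□□□□□□□□□
□□□□■■□□□
□□□■□□□□□
□□□■□■□□□
□□□□■v□□□
t=20: □□□□□□□□□
□□□□□□□□□
□□□□■■□□□
□□□■□□□□□
□□□■□■□□□
□□□□■□>□□
t=21: □□□□□□v□□
□□□□□□□□□
□□□□■■□□□
□□□■□□□□□
□□□■□■□□□
□□□□■□■□□
t=22: □□□□□<■□□
□□□□□□□□□
□□□□■■□□□
□□□■□□□□□
□□□■□■□□□
□□□□■□■□□
t=23: □□□□□■■□□
□□□□□□□□□
□□□□■■□□□
□□□■□□□□□
□□□■□■□□□
□□□□■^■□□
t=24: □□□□□■■□□
□□□□□□□□□
□□□□■■□□□
□□□■□□□□□
□□□■□■□□□
□□□□■■>□□
t=25: □□□□□■■□□
□□□□□□□□□
□□□□■■□□□
□□□■□□□□□
□□□■□■^□□
□□□□■■□□□
t=26: □□□□□■■□□
□□□□□□□□□
□□□□■■□□□
□□□■□□□□□
□□□■□■■>□
□□□□■■□□□
t=27: □□□□□■■□□
□□□□□□□□□
□□□□■■□□□
□□□■□□□□□
□□□■□■■■□
□□□□■■□v□
t=28: □□□□□■■□□
□□□□□□□□□
□□□□■■□□□
□□□■□□□□□
□□□■□■■■□
□□□□■■<■□
t=29: □□□□□■■□□
□□□□□□□□□
□□□□■■□□□
□□□■□□□□□
□□□■□■^■□
□□□□■■■■□
t=30: □□□□□■■□□
□□□□□□□□□
□□□□■■□□□
□□□■□□□□□
□□□■□<□■□
□□□□■■■■□
t=31: □□□□□■■□□
□□□□□□□□□
□□□□■■□□□
□□□■□□□□□
□□□■□□□■□
□□□□■v■■□
t=32: □□□□□■■□□
□□□□□□□□□
□□□□■■□□□
□□□■□□□□□
□□□■□□□■□
□□□□■□>■□

0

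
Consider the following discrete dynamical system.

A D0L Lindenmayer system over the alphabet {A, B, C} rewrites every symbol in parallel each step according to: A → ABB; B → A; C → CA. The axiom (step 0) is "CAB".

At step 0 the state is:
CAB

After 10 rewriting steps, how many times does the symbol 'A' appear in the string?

gen 0: CAB
gen 1: CAABBA
gen 2: CAABBABBAAABB
gen 3: CAABBABBAAABBAAABBABBABBAA
gen 4: CAABBABBAAABBAAABBABBABBAAABBABBABBAAABBAAABBAAABBABB
gen 5: CAABBABBAAABBAAABBABBABBAAABBABBABBAAABBAAABBAAABBABBABBAAABBAAABBAAABBABBABBAAABBABBABBAAABBABBABBAAABBAA
gen 6: CAABBABBAAABBAAABBABBABBAAABBABBABBAAABBAAABBAAABBABBABBAA…BBABBABBAAABBAAABBAAABBABBABBAAABBAAABBAAABBABBABBAAABBABB  (len 213)
gen 7: CAABBABBAAABBAAABBABBABBAAABBABBABBAAABBAAABBAAABBABBABBAA…BBABBABBAAABBABBABBAAABBABBABBAAABBAAABBAAABBABBABBAAABBAA  (len 426)
gen 8: CAABBABBAAABBAAABBABBABBAAABBABBABBAAABBAAABBAAABBABBABBAA…BABBABBAAABBABBABBAAABBABBABBAAABBAAABBAAABBABBABBAAABBABB  (len 853)
gen 9: CAABBABBAAABBAAABBABBABBAAABBABBABBAAABBAAABBAAABBABBABBAA…BBABBABBAAABBABBABBAAABBABBABBAAABBAAABBAAABBABBABBAAABBAA  (len 1706)
gen 10: CAABBABBAAABBAAABBABBABBAAABBABBABBAAABBAAABBAAABBABBABBAA…BABBABBAAABBABBABBAAABBABBABBAAABBAAABBAAABBABBABBAAABBABB  (len 3413)

1706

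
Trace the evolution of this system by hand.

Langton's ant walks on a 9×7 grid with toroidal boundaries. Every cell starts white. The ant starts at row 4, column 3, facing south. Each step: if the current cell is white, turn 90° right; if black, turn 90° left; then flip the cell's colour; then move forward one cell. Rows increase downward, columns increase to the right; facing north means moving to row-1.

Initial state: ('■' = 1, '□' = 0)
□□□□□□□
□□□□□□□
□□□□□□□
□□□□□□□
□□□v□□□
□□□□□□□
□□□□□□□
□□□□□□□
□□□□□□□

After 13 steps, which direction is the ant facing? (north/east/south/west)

west

k=0  □□□□□□□
□□□□□□□
□□□□□□□
□□□□□□□
□□□v□□□
□□□□□□□
□□□□□□□
□□□□□□□
□□□□□□□
k=1  □□□□□□□
□□□□□□□
□□□□□□□
□□□□□□□
□□<■□□□
□□□□□□□
□□□□□□□
□□□□□□□
□□□□□□□
k=2  □□□□□□□
□□□□□□□
□□□□□□□
□□^□□□□
□□■■□□□
□□□□□□□
□□□□□□□
□□□□□□□
□□□□□□□
k=3  □□□□□□□
□□□□□□□
□□□□□□□
□□■>□□□
□□■■□□□
□□□□□□□
□□□□□□□
□□□□□□□
□□□□□□□
k=4  □□□□□□□
□□□□□□□
□□□□□□□
□□■■□□□
□□■v□□□
□□□□□□□
□□□□□□□
□□□□□□□
□□□□□□□
k=5  □□□□□□□
□□□□□□□
□□□□□□□
□□■■□□□
□□■□>□□
□□□□□□□
□□□□□□□
□□□□□□□
□□□□□□□
k=6  □□□□□□□
□□□□□□□
□□□□□□□
□□■■□□□
□□■□■□□
□□□□v□□
□□□□□□□
□□□□□□□
□□□□□□□
k=7  □□□□□□□
□□□□□□□
□□□□□□□
□□■■□□□
□□■□■□□
□□□<■□□
□□□□□□□
□□□□□□□
□□□□□□□
k=8  □□□□□□□
□□□□□□□
□□□□□□□
□□■■□□□
□□■^■□□
□□□■■□□
□□□□□□□
□□□□□□□
□□□□□□□
k=9  □□□□□□□
□□□□□□□
□□□□□□□
□□■■□□□
□□■■>□□
□□□■■□□
□□□□□□□
□□□□□□□
□□□□□□□
k=10  □□□□□□□
□□□□□□□
□□□□□□□
□□■■^□□
□□■■□□□
□□□■■□□
□□□□□□□
□□□□□□□
□□□□□□□
k=11  □□□□□□□
□□□□□□□
□□□□□□□
□□■■■>□
□□■■□□□
□□□■■□□
□□□□□□□
□□□□□□□
□□□□□□□
k=12  □□□□□□□
□□□□□□□
□□□□□□□
□□■■■■□
□□■■□v□
□□□■■□□
□□□□□□□
□□□□□□□
□□□□□□□
k=13  □□□□□□□
□□□□□□□
□□□□□□□
□□■■■■□
□□■■<■□
□□□■■□□
□□□□□□□
□□□□□□□
□□□□□□□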